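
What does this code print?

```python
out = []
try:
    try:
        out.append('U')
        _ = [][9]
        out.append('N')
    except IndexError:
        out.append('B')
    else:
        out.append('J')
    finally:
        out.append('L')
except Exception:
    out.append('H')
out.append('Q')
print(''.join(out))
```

Execution trace: 'U' (inner try body) → 'B' (inner except IndexError) → 'L' (inner finally) → 'Q' (after the try/except). Output: UBLQ

Answer: UBLQ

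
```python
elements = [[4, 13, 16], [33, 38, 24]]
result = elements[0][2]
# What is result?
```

Trace:
`elements = [[4, 13, 16], [33, 38, 24]]` → elements = [[4, 13, 16], [33, 38, 24]]
`result = elements[0][2]` → result = 16
So result = 16

Answer: 16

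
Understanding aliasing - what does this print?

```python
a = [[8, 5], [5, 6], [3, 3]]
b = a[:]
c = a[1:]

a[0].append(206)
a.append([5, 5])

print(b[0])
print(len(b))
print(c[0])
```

Key concept: slice with nested mutation.
Step by step:
`a = [[8, 5], [5, 6], [3, 3]]` → a = [[8, 5], [5, 6], [3, 3]]
`b = a[:]` → b = [[8, 5], [5, 6], [3, 3]]
`c = a[1:]` → c = [[5, 6], [3, 3]]
`a[0].append(206)` → a = [[8, 5, 206], [5, 6], [3, 3]]; b = [[8, 5, 206], [5, 6], [3, 3]]
`a.append([5, 5])` → a = [[8, 5, 206], [5, 6], [3, 3], [5, 5]]
`print(b[0])` → prints [8, 5, 206]
`print(len(b))` → prints 3
`print(c[0])` → prints [5, 6]

Answer:
[8, 5, 206]
3
[5, 6]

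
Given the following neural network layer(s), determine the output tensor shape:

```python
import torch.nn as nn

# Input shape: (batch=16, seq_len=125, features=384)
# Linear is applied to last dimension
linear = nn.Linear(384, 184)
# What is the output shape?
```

Input: (16, 125, 384) -> Output: (16, 125, 184)

Answer: (16, 125, 184)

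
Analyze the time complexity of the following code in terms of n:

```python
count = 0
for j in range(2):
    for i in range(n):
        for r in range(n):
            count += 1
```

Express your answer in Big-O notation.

Each loop level contributes: 1 × n × n. Multiplying the contributions gives O(n^2).

Answer: O(n^2)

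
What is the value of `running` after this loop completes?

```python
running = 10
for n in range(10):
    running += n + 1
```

Start at 10, add 1 to 10 = 65
`running` takes the values: 10 → 11 → 13 → 16 → 20 → 25 → 31 → 38 → 46 → 55 → 65

Answer: 65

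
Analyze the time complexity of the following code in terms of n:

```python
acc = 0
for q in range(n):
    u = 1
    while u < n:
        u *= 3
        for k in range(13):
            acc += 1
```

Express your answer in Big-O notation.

Each loop level contributes: n × log n × 1. Multiplying the contributions gives O(n log n).

Answer: O(n log n)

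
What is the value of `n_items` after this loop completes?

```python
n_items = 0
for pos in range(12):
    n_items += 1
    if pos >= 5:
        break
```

Loop breaks when pos reaches 5, n_items is 6
`n_items` takes the values: 0 → 1 → 2 → 3 → 4 → 5 → 6

Answer: 6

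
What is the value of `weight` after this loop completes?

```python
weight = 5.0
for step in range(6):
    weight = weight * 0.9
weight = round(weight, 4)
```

Exponential decay: 5.0 * 0.9^6
`weight` takes the values: 5.0 → 4.5 → 4.05 → 3.645 → 3.2805 → 2.95245 → 2.657205 → 2.6572

Answer: 2.6572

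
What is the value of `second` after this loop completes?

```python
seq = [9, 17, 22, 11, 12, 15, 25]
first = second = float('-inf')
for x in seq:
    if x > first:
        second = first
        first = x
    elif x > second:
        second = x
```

Second largest (with repeats) in [9, 17, 22, 11, 12, 15, 25]
`second` takes the values: -inf → 9 → 17 → 22

Answer: 22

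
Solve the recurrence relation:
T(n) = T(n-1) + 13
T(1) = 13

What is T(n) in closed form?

Unrolling: T(n) = T(1) + 13·(n-1) = 13 + 13(n-1) = 13n.

Answer: T(n) = 13n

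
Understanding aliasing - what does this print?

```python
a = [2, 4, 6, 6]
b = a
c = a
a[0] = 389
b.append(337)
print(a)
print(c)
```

Key concept: multiple aliases.
Step by step:
`a = [2, 4, 6, 6]` → a = [2, 4, 6, 6]
`b = a` → b = [2, 4, 6, 6] (same object as a)
`c = a` → c = [2, 4, 6, 6] (same object as a, b)
`a[0] = 389` → a = [389, 4, 6, 6] (same object as b, c); b = [389, 4, 6, 6] (same object as a, c); c = [389, 4, 6, 6] (same object as a, b)
`b.append(337)` → a = [389, 4, 6, 6, 337] (same object as b, c); b = [389, 4, 6, 6, 337] (same object as a, c); c = [389, 4, 6, 6, 337] (same object as a, b)
`print(a)` → prints [389, 4, 6, 6, 337]
`print(c)` → prints [389, 4, 6, 6, 337]

Answer:
[389, 4, 6, 6, 337]
[389, 4, 6, 6, 337]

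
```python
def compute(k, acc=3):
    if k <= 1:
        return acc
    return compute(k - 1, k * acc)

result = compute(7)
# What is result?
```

Accumulator trace (n, acc): (7, 3) -> (6, 21) -> (5, 126) -> (4, 630) -> (3, 2520) -> (2, 7560) -> (1, 15120) -> return 15120

Answer: 15120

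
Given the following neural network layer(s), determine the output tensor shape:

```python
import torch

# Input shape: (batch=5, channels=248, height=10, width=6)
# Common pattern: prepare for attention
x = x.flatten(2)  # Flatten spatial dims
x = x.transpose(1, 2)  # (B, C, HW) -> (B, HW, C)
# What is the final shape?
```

Input: (5, 248, 10, 6) -> after flatten(2): (5, 248, 60) -> Output: (5, 60, 248)

Answer: (5, 60, 248)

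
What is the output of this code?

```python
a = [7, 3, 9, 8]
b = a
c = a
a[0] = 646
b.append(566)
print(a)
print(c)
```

Key concept: multiple aliases.
Step by step:
`a = [7, 3, 9, 8]` → a = [7, 3, 9, 8]
`b = a` → b = [7, 3, 9, 8] (same object as a)
`c = a` → c = [7, 3, 9, 8] (same object as a, b)
`a[0] = 646` → a = [646, 3, 9, 8] (same object as b, c); b = [646, 3, 9, 8] (same object as a, c); c = [646, 3, 9, 8] (same object as a, b)
`b.append(566)` → a = [646, 3, 9, 8, 566] (same object as b, c); b = [646, 3, 9, 8, 566] (same object as a, c); c = [646, 3, 9, 8, 566] (same object as a, b)
`print(a)` → prints [646, 3, 9, 8, 566]
`print(c)` → prints [646, 3, 9, 8, 566]

Answer:
[646, 3, 9, 8, 566]
[646, 3, 9, 8, 566]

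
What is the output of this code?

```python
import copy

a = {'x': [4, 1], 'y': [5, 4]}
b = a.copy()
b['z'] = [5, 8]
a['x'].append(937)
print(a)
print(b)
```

Key concept: shallow copy of dict with mutable values.
Step by step:
`a = {'x': [4, 1], 'y': [5, 4]}` → a = {'x': [4, 1], 'y': [5, 4]}
`b = a.copy()` → b = {'x': [4, 1], 'y': [5, 4]}
`b['z'] = [5, 8]` → b = {'x': [4, 1], 'y': [5, 4], 'z': [5, 8]}
`a['x'].append(937)` → a = {'x': [4, 1, 937], 'y': [5, 4]}; b = {'x': [4, 1, 937], 'y': [5, 4], 'z': [5, 8]}
`print(a)` → prints {'x': [4, 1, 937], 'y': [5, 4]}
`print(b)` → prints {'x': [4, 1, 937], 'y': [5, 4], 'z': [5, 8]}

Answer:
{'x': [4, 1, 937], 'y': [5, 4]}
{'x': [4, 1, 937], 'y': [5, 4], 'z': [5, 8]}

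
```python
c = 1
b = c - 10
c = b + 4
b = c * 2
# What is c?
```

Trace:
`c = 1` → c = 1
`b = c - 10` → b = -9
`c = b + 4` → c = -5
`b = c * 2` → b = -10
So c = -5

Answer: -5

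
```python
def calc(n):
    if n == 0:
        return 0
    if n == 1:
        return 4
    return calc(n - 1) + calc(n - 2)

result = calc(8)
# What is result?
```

Build up from base cases: calc(0)=0, calc(1)=4, calc(2)=4, calc(3)=8, calc(4)=12, calc(5)=20, calc(6)=32, ..., calc(8)=84

Answer: 84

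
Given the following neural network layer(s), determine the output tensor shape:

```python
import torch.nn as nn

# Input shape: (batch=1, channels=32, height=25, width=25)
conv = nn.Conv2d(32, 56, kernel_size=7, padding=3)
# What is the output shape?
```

Input: (1, 32, 25, 25) -> Output: (1, 56, 25, 25)

Answer: (1, 56, 25, 25)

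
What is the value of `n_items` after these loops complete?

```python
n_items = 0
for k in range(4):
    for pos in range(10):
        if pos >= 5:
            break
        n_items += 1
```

Inner breaks at 5, outer runs 4 times
`n_items` takes the values: 0 → 1 → 2 → 3 → 4 → 5 → 6 → 7 → 8 → 9 → 10 → 11 → 12 → 13 → 14 → 15 → 16 → 17 → 18 → 19 → 20

Answer: 20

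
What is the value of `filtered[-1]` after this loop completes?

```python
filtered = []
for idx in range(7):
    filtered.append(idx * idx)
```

Last element of squares 0 to 6
`filtered` takes the values: [] → [0] → [0, 1] → [0, 1, 4] → [0, 1, 4, 9] → [0, 1, 4, 9, 16] → [0, 1, 4, 9, 16, 25] → [0, 1, 4, 9, 16, 25, 36]
So `filtered[-1]` = 36

Answer: 36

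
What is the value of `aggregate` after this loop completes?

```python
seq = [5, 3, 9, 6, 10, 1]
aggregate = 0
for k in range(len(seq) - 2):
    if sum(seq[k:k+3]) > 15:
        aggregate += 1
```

Count windows with sum > 15
`aggregate` takes the values: 0 → 1 → 2 → 3 → 4

Answer: 4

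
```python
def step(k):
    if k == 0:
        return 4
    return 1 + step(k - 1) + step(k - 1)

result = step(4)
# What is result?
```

step(k) = 1 + 2·step(k-1), step(0)=4. Closed form: (4+1)·2^4 - 1 = 79.

Answer: 79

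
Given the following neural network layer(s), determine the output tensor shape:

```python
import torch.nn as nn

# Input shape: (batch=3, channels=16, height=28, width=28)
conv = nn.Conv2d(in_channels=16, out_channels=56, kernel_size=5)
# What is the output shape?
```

Input: (3, 16, 28, 28) -> Output: (3, 56, 24, 24)

Answer: (3, 56, 24, 24)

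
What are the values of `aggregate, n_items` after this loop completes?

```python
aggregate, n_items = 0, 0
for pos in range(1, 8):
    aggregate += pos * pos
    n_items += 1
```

Sum of squares and count
`aggregate, n_items` takes the values: (0, 0) → (1, 0) → (1, 1) → (5, 1) → (5, 2) → (14, 2) → (14, 3) → (30, 3) → (30, 4) → (55, 4) → (55, 5) → (91, 5) → (91, 6) → (140, 6) → (140, 7)

Answer: 140, 7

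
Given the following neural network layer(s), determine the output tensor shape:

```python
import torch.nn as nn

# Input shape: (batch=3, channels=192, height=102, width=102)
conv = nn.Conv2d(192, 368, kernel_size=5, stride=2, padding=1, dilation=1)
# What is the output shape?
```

Input: (3, 192, 102, 102) -> Output: (3, 368, 50, 50)

Answer: (3, 368, 50, 50)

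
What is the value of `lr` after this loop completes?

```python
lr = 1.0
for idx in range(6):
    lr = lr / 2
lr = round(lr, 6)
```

Halving LR 6 times: 1 / 2^6
`lr` takes the values: 1.0 → 0.5 → 0.25 → 0.125 → 0.0625 → 0.03125 → 0.015625

Answer: 0.015625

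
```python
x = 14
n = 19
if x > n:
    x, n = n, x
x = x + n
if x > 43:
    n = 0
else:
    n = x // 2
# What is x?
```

Trace:
`x = 14` → x = 14
`n = 19` → n = 19
`if x > n: ...` → x > n is False → no variable changes
`x = x + n` → x = 33
`if x > 43: ...` → x > 43 is False, take else branch → n = 16
So x = 33

Answer: 33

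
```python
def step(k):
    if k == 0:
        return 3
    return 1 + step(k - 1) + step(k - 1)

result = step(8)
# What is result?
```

step(k) = 1 + 2·step(k-1), step(0)=3. Closed form: (3+1)·2^8 - 1 = 1023.

Answer: 1023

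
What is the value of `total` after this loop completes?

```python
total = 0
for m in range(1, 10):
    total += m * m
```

Sum of squares 1² to 9² = 285
`total` takes the values: 0 → 1 → 5 → 14 → 30 → 55 → 91 → 140 → 204 → 285

Answer: 285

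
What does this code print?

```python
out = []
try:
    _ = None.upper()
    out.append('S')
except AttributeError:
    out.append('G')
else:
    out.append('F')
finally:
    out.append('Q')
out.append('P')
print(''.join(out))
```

Execution trace: 'G' (except AttributeError) → 'Q' (finally) → 'P' (after the try/except). Output: GQP

Answer: GQP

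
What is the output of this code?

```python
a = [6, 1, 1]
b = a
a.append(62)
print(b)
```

Key concept: basic list aliasing.
Step by step:
`a = [6, 1, 1]` → a = [6, 1, 1]
`b = a` → b = [6, 1, 1] (same object as a)
`a.append(62)` → a = [6, 1, 1, 62] (same object as b); b = [6, 1, 1, 62] (same object as a)
`print(b)` → prints [6, 1, 1, 62]

Answer: [6, 1, 1, 62]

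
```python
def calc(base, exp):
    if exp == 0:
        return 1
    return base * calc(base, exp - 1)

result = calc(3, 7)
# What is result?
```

calc(3, 7) = 3 * 3 * 3 * 3 * 3 * 3 * 3 = 2187

Answer: 2187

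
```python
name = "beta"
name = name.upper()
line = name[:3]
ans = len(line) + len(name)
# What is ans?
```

Trace:
`name = "beta"` → name = 'beta'
`name = name.upper()` → name = 'BETA'
`line = name[:3]` → line = 'BET'
`ans = len(line) + len(name)` → ans = 7
So ans = 7

Answer: 7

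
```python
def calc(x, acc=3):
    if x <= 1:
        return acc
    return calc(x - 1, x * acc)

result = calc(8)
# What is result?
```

Accumulator trace (n, acc): (8, 3) -> (7, 24) -> (6, 168) -> (5, 1008) -> (4, 5040) -> (3, 20160) -> (2, 60480) -> (1, 120960) -> return 120960

Answer: 120960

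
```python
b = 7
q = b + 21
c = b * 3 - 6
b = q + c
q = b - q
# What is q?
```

Trace:
`b = 7` → b = 7
`q = b + 21` → q = 28
`c = b * 3 - 6` → c = 15
`b = q + c` → b = 43
`q = b - q` → q = 15
So q = 15

Answer: 15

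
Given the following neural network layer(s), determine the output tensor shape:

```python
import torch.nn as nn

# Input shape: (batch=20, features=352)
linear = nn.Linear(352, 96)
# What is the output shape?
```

Input: (20, 352) -> Output: (20, 96)

Answer: (20, 96)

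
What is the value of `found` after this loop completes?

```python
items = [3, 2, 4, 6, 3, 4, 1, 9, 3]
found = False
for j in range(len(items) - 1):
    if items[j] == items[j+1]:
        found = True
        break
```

Check consecutive duplicates in [3, 2, 4, 6, 3, 4, 1, 9, 3]
`found` takes the values: False

Answer: False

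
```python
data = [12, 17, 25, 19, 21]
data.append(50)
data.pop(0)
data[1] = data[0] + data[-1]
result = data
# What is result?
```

Trace:
`data = [12, 17, 25, 19, 21]` → data = [12, 17, 25, 19, 21]
`data.append(50)` → data = [12, 17, 25, 19, 21, 50]
`data.pop(0)` → data = [17, 25, 19, 21, 50]
`data[1] = data[0] + data[-1]` → data = [17, 67, 19, 21, 50]
`result = data` → result = [17, 67, 19, 21, 50]
So result = [17, 67, 19, 21, 50]

Answer: [17, 67, 19, 21, 50]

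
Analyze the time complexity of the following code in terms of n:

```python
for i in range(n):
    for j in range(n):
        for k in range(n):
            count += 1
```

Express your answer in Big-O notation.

This is Triple nested loop. Time complexity: O(n³).

Answer: O(n³)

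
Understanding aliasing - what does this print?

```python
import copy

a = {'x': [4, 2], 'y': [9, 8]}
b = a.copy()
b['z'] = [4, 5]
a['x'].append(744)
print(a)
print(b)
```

Key concept: shallow copy of dict with mutable values.
Step by step:
`a = {'x': [4, 2], 'y': [9, 8]}` → a = {'x': [4, 2], 'y': [9, 8]}
`b = a.copy()` → b = {'x': [4, 2], 'y': [9, 8]}
`b['z'] = [4, 5]` → b = {'x': [4, 2], 'y': [9, 8], 'z': [4, 5]}
`a['x'].append(744)` → a = {'x': [4, 2, 744], 'y': [9, 8]}; b = {'x': [4, 2, 744], 'y': [9, 8], 'z': [4, 5]}
`print(a)` → prints {'x': [4, 2, 744], 'y': [9, 8]}
`print(b)` → prints {'x': [4, 2, 744], 'y': [9, 8], 'z': [4, 5]}

Answer:
{'x': [4, 2, 744], 'y': [9, 8]}
{'x': [4, 2, 744], 'y': [9, 8], 'z': [4, 5]}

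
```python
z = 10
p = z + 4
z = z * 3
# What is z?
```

Trace:
`z = 10` → z = 10
`p = z + 4` → p = 14
`z = z * 3` → z = 30
So z = 30

Answer: 30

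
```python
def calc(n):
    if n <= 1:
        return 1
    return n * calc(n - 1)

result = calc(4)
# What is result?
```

calc(4) = 4 * 3 * 2 * 1 = 24

Answer: 24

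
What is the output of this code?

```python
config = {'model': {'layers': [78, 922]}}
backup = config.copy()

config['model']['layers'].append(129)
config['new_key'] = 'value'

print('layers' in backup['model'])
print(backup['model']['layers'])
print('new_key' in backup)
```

Key concept: shallow copy gotcha with nested dict.
Step by step:
`config = {'model': {'layers': [78, 922]}}` → config = {'model': {'layers': [78, 922]}}
`backup = config.copy()` → backup = {'model': {'layers': [78, 922]}}
`config['model']['layers'].append(129)` → config = {'model': {'layers': [78, 922, 129]}}; backup = {'model': {'layers': [78, 922, 129]}}
`config['new_key'] = 'value'` → config = {'model': {'layers': [78, 922, 129]}, 'new_key': 'value'}
`print('layers' in backup['model'])` → prints True
`print(backup['model']['layers'])` → prints [78, 922, 129]
`print('new_key' in backup)` → prints False

Answer:
True
[78, 922, 129]
False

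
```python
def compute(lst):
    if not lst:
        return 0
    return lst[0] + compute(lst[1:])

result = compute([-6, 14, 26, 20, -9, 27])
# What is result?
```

(-6) + 14 + 26 + 20 + (-9) + 27 + 0 = 72

Answer: 72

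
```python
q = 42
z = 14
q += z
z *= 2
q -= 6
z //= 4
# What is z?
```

Trace:
`q = 42` → q = 42
`z = 14` → z = 14
`q += z` → q = 56
`z *= 2` → z = 28
`q -= 6` → q = 50
`z //= 4` → z = 7
So z = 7

Answer: 7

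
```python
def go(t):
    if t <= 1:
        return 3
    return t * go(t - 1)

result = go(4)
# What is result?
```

go(4) = 4 * 3 * 2 * 3 = 72

Answer: 72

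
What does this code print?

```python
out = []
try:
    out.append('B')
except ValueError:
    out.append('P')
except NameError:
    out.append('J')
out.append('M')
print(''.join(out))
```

Execution trace: 'B' (try body, no exception) → 'M' (after the try/except). Output: BM

Answer: BM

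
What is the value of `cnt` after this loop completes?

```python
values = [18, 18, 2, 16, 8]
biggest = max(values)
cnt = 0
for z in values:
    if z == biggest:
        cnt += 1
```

Count of max value 18 in [18, 18, 2, 16, 8]
`cnt` takes the values: 0 → 1 → 2

Answer: 2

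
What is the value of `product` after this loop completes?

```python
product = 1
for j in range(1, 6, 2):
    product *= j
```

Product of 1, 3, 5, ... up to 5
`product` takes the values: 1 → 3 → 15

Answer: 15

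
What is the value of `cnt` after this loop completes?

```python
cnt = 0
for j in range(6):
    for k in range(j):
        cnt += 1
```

Triangle number: 0+1+2+...+5
`cnt` takes the values: 0 → 1 → 2 → 3 → 4 → 5 → 6 → 7 → 8 → 9 → 10 → 11 → 12 → 13 → 14 → 15

Answer: 15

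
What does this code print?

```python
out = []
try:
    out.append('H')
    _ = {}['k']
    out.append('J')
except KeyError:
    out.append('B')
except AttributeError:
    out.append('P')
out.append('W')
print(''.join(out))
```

Execution trace: 'H' (try body) → 'B' (except KeyError) → 'W' (after the try/except). Output: HBW

Answer: HBW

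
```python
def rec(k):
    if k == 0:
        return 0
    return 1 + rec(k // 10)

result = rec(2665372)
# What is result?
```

Count of digits of 2665372: 7

Answer: 7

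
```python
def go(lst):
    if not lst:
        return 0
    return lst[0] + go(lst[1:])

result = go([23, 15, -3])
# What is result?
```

23 + 15 + (-3) + 0 = 35

Answer: 35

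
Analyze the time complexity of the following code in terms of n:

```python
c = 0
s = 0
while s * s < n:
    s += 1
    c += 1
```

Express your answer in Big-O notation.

Each loop level contributes: √n. Multiplying the contributions gives O(√n).

Answer: O(√n)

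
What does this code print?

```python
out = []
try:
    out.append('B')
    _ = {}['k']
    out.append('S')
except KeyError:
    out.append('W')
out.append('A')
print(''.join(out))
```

Execution trace: 'B' (try body) → 'W' (except KeyError) → 'A' (after the try/except). Output: BWA

Answer: BWA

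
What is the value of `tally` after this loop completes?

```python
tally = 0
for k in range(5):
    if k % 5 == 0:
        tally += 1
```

Count numbers divisible by 5 in range(5)
`tally` takes the values: 0 → 1

Answer: 1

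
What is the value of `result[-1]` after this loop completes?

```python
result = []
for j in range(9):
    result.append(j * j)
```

Last element of squares 0 to 8
`result` takes the values: [] → [0] → [0, 1] → [0, 1, 4] → [0, 1, 4, 9] → [0, 1, 4, 9, 16] → [0, 1, 4, 9, 16, 25] → [0, 1, 4, 9, 16, 25, 36] → [0, 1, 4, 9, 16, 25, 36, 49] → [0, 1, 4, 9, 16, 25, 36, 49, 64]
So `result[-1]` = 64

Answer: 64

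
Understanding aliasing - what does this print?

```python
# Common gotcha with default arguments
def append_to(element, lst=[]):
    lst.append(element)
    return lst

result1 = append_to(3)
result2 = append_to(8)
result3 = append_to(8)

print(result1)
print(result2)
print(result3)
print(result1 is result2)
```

Key concept: mutable default argument gotcha.
Step by step:
`result1 = append_to(3)` → result1 = [3]
`result2 = append_to(8)` → result1 = [3, 8] (same object as result2); result2 = [3, 8] (same object as result1)
`result3 = append_to(8)` → result1 = [3, 8, 8] (same object as result2, result3); result2 = [3, 8, 8] (same object as result1, result3); result3 = [3, 8, 8] (same object as result1, result2)
`print(result1)` → prints [3, 8, 8]
`print(result2)` → prints [3, 8, 8]
`print(result3)` → prints [3, 8, 8]
`print(result1 is result2)` → prints True

Answer:
[3, 8, 8]
[3, 8, 8]
[3, 8, 8]
True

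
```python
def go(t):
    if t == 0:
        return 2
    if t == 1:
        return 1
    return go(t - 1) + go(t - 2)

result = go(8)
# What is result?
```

Build up from base cases: go(0)=2, go(1)=1, go(2)=3, go(3)=4, go(4)=7, go(5)=11, go(6)=18, ..., go(8)=47

Answer: 47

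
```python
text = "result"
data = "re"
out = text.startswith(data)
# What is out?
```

Trace:
`text = "result"` → text = 'result'
`data = "re"` → data = 're'
`out = text.startswith(data)` → out = True
So out = True

Answer: True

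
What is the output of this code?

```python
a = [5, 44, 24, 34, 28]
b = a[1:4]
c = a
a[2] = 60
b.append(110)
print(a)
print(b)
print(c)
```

Key concept: slice vs alias.
Step by step:
`a = [5, 44, 24, 34, 28]` → a = [5, 44, 24, 34, 28]
`b = a[1:4]` → b = [44, 24, 34]
`c = a` → c = [5, 44, 24, 34, 28] (same object as a)
`a[2] = 60` → a = [5, 44, 60, 34, 28] (same object as c); c = [5, 44, 60, 34, 28] (same object as a)
`b.append(110)` → b = [44, 24, 34, 110]
`print(a)` → prints [5, 44, 60, 34, 28]
`print(b)` → prints [44, 24, 34, 110]
`print(c)` → prints [5, 44, 60, 34, 28]

Answer:
[5, 44, 60, 34, 28]
[44, 24, 34, 110]
[5, 44, 60, 34, 28]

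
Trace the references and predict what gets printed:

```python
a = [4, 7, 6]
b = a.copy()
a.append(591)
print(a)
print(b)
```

Key concept: list.copy() creates independent copy.
Step by step:
`a = [4, 7, 6]` → a = [4, 7, 6]
`b = a.copy()` → b = [4, 7, 6]
`a.append(591)` → a = [4, 7, 6, 591]
`print(a)` → prints [4, 7, 6, 591]
`print(b)` → prints [4, 7, 6]

Answer:
[4, 7, 6, 591]
[4, 7, 6]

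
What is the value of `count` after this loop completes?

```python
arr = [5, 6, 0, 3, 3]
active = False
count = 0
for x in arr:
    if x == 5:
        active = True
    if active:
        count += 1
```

Count elements after first 5 in [5, 6, 0, 3, 3]
`count` takes the values: 0 → 1 → 2 → 3 → 4 → 5

Answer: 5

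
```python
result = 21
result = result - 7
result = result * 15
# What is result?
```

Trace:
`result = 21` → result = 21
`result = result - 7` → result = 14
`result = result * 15` → result = 210
So result = 210

Answer: 210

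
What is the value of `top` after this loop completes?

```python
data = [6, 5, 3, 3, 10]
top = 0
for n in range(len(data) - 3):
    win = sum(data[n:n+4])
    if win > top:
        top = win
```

Max sum of 4-element window in [6, 5, 3, 3, 10]
`top` takes the values: 0 → 17 → 21

Answer: 21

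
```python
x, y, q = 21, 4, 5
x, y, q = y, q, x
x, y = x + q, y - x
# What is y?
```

Trace:
`x, y, q = 21, 4, 5` → x = 21; y = 4; q = 5
`x, y, q = y, q, x` → x = 4; y = 5; q = 21
`x, y = x + q, y - x` → x = 25; y = 1
So y = 1

Answer: 1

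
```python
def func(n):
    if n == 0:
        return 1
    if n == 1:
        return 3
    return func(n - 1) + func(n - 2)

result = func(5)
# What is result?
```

Build up from base cases: func(0)=1, func(1)=3, func(2)=4, func(3)=7, func(4)=11, func(5)=18

Answer: 18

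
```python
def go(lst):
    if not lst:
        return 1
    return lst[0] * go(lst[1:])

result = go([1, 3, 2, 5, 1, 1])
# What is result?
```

Product over [1, 3, 2, 5, 1, 1] = 1 * 3 * 2 * 5 * 1 * 1 = 30

Answer: 30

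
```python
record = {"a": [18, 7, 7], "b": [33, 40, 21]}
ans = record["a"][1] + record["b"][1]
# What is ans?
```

Trace:
`record = {"a": [18, 7, 7], "b": [33, 40, 21]}` → record = {'a': [18, 7, 7], 'b': [33, 40, 21]}
`ans = record["a"][1] + record["b"][1]` → ans = 47
So ans = 47

Answer: 47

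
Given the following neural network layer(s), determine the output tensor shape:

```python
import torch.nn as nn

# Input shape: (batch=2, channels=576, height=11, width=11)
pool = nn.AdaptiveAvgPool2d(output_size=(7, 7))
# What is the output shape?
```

Input: (2, 576, 11, 11) -> Output: (2, 576, 7, 7)

Answer: (2, 576, 7, 7)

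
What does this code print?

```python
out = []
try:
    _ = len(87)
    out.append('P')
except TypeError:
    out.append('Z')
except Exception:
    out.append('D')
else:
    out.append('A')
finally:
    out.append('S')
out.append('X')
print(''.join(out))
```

Execution trace: 'Z' (except TypeError) → 'S' (finally) → 'X' (after the try/except). Output: ZSX

Answer: ZSX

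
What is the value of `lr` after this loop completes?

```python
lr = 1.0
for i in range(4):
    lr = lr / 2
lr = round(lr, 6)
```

Halving LR 4 times: 1 / 2^4
`lr` takes the values: 1.0 → 0.5 → 0.25 → 0.125 → 0.0625

Answer: 0.0625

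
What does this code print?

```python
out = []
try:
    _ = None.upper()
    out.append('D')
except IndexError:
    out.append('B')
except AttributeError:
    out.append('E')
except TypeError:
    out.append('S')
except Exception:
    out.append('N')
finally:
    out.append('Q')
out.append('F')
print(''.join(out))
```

Execution trace: 'E' (except AttributeError) → 'Q' (finally) → 'F' (after the try/except). Output: EQF

Answer: EQF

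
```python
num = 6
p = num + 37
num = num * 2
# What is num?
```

Trace:
`num = 6` → num = 6
`p = num + 37` → p = 43
`num = num * 2` → num = 12
So num = 12

Answer: 12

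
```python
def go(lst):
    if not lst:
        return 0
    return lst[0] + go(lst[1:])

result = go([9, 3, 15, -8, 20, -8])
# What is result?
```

9 + 3 + 15 + (-8) + 20 + (-8) + 0 = 31

Answer: 31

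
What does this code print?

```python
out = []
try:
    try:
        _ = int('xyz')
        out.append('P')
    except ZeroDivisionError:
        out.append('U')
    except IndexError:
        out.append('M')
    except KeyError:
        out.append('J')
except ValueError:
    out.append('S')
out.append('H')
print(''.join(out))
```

Execution trace: 'S' (outer except ValueError) → 'H' (after the try/except). Output: SH

Answer: SH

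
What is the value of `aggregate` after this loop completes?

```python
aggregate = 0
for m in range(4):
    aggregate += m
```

Sum of 0 to 3 = 6
`aggregate` takes the values: 0 → 1 → 3 → 6

Answer: 6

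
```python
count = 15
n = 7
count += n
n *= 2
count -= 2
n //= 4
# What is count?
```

Trace:
`count = 15` → count = 15
`n = 7` → n = 7
`count += n` → count = 22
`n *= 2` → n = 14
`count -= 2` → count = 20
`n //= 4` → n = 3
So count = 20

Answer: 20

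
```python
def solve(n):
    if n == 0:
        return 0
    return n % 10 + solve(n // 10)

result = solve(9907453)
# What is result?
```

Sum of digits of 9907453: 3 + 5 + 4 + 7 + 0 + 9 + 9 = 37

Answer: 37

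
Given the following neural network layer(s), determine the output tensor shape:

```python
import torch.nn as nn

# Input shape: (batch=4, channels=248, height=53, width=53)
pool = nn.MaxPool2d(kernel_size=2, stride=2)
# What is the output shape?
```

Input: (4, 248, 53, 53) -> Output: (4, 248, 26, 26)

Answer: (4, 248, 26, 26)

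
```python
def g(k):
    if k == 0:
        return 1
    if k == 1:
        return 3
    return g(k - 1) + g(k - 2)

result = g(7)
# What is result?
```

Build up from base cases: g(0)=1, g(1)=3, g(2)=4, g(3)=7, g(4)=11, g(5)=18, g(6)=29, ..., g(7)=47

Answer: 47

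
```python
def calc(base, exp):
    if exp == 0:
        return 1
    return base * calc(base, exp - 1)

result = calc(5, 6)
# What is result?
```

calc(5, 6) = 5 * 5 * 5 * 5 * 5 * 5 = 15625

Answer: 15625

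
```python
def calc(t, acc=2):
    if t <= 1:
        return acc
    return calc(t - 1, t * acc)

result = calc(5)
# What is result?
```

Accumulator trace (n, acc): (5, 2) -> (4, 10) -> (3, 40) -> (2, 120) -> (1, 240) -> return 240

Answer: 240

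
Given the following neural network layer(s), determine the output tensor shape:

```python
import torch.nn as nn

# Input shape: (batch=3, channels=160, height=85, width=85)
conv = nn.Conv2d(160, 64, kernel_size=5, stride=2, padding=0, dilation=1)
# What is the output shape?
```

Input: (3, 160, 85, 85) -> Output: (3, 64, 41, 41)

Answer: (3, 64, 41, 41)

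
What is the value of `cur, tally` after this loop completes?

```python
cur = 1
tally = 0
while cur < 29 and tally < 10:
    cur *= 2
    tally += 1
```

Double until >= 29 or 10 iterations
`cur, tally` takes the values: (1, 0) → (2, 0) → (2, 1) → (4, 1) → (4, 2) → (8, 2) → (8, 3) → (16, 3) → (16, 4) → (32, 4) → (32, 5)

Answer: 32, 5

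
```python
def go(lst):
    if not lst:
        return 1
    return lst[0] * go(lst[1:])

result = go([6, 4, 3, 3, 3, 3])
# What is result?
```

Product over [6, 4, 3, 3, 3, 3] = 6 * 4 * 3 * 3 * 3 * 3 = 1944

Answer: 1944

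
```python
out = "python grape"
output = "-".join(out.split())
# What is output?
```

Trace:
`out = "python grape"` → out = 'python grape'
`output = "-".join(out.split())` → output = 'python-grape'
So output = 'python-grape'

Answer: 'python-grape'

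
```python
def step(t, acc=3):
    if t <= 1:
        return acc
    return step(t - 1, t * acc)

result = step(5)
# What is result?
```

Accumulator trace (n, acc): (5, 3) -> (4, 15) -> (3, 60) -> (2, 180) -> (1, 360) -> return 360

Answer: 360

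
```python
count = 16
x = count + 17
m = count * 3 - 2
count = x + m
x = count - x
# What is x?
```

Trace:
`count = 16` → count = 16
`x = count + 17` → x = 33
`m = count * 3 - 2` → m = 46
`count = x + m` → count = 79
`x = count - x` → x = 46
So x = 46

Answer: 46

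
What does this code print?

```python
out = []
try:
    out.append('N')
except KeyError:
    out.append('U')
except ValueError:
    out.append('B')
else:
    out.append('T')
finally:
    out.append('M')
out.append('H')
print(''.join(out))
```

Execution trace: 'N' (try body, no exception) → 'T' (else) → 'M' (finally) → 'H' (after the try/except). Output: NTMH

Answer: NTMH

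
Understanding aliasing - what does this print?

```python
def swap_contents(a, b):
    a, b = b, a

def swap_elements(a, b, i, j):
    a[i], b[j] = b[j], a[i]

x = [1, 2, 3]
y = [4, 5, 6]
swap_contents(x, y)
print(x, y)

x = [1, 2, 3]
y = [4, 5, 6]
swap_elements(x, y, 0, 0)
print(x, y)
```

Key concept: parameter rebinding vs mutation.
Step by step:
`x = [1, 2, 3]` → x = [1, 2, 3]
`y = [4, 5, 6]` → y = [4, 5, 6]
`swap_contents(x, y)` → no visible change to tracked variables
`print(x, y)` → prints [1, 2, 3] [4, 5, 6]
`x = [1, 2, 3]` → x = [1, 2, 3]
`y = [4, 5, 6]` → y = [4, 5, 6]
`swap_elements(x, y, 0, 0)` → x = [4, 2, 3]; y = [1, 5, 6]
`print(x, y)` → prints [4, 2, 3] [1, 5, 6]

Answer:
[1, 2, 3] [4, 5, 6]
[4, 2, 3] [1, 5, 6]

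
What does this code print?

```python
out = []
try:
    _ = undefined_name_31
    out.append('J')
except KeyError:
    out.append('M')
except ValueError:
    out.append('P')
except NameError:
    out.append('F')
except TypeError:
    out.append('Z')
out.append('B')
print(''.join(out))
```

Execution trace: 'F' (except NameError) → 'B' (after the try/except). Output: FB

Answer: FB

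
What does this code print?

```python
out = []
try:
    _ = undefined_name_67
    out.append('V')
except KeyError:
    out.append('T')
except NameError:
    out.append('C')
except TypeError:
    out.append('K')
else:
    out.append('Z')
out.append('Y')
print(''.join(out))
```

Execution trace: 'C' (except NameError) → 'Y' (after the try/except). Output: CY

Answer: CY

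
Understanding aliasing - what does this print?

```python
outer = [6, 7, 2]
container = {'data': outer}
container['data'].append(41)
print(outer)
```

Key concept: dict holds reference to list.
Step by step:
`outer = [6, 7, 2]` → outer = [6, 7, 2]
`container = {'data': outer}` → container = {'data': [6, 7, 2]}
`container['data'].append(41)` → outer = [6, 7, 2, 41]; container = {'data': [6, 7, 2, 41]}
`print(outer)` → prints [6, 7, 2, 41]

Answer: [6, 7, 2, 41]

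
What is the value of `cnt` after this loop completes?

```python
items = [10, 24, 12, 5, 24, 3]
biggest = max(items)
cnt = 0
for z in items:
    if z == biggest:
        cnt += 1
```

Count of max value 24 in [10, 24, 12, 5, 24, 3]
`cnt` takes the values: 0 → 1 → 2

Answer: 2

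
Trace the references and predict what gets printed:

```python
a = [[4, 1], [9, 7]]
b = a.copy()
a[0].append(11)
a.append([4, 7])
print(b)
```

Key concept: shallow copy with nested lists.
Step by step:
`a = [[4, 1], [9, 7]]` → a = [[4, 1], [9, 7]]
`b = a.copy()` → b = [[4, 1], [9, 7]]
`a[0].append(11)` → a = [[4, 1, 11], [9, 7]]; b = [[4, 1, 11], [9, 7]]
`a.append([4, 7])` → a = [[4, 1, 11], [9, 7], [4, 7]]
`print(b)` → prints [[4, 1, 11], [9, 7]]

Answer: [[4, 1, 11], [9, 7]]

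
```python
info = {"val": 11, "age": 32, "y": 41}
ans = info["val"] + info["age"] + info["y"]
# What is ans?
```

Trace:
`info = {"val": 11, "age": 32, "y": 41}` → info = {'val': 11, 'age': 32, 'y': 41}
`ans = info["val"] + info["age"] + info["y"]` → ans = 84
So ans = 84

Answer: 84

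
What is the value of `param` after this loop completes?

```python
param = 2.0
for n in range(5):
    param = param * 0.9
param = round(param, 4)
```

Exponential decay: 2.0 * 0.9^5
`param` takes the values: 2.0 → 1.8 → 1.62 → 1.458 → 1.3122 → 1.18098 → 1.181

Answer: 1.181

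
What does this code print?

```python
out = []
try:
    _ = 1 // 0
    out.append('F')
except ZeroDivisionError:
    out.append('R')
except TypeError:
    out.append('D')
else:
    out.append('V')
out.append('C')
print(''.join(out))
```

Execution trace: 'R' (except ZeroDivisionError) → 'C' (after the try/except). Output: RC

Answer: RC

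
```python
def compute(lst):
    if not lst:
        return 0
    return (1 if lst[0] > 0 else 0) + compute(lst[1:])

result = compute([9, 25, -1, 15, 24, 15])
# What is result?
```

Count of positive elements in [9, 25, -1, 15, 24, 15] = 5

Answer: 5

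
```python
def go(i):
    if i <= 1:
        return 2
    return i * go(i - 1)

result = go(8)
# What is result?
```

go(8) = 8 * 7 * 6 * 5 * 4 * 3 * 2 * 2 = 80640

Answer: 80640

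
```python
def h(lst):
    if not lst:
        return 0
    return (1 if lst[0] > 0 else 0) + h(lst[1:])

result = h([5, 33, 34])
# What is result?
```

Count of positive elements in [5, 33, 34] = 3

Answer: 3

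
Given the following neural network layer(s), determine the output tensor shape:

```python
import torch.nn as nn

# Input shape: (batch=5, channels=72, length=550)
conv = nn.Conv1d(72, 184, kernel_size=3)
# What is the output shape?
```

Input: (5, 72, 550) -> Output: (5, 184, 548)

Answer: (5, 184, 548)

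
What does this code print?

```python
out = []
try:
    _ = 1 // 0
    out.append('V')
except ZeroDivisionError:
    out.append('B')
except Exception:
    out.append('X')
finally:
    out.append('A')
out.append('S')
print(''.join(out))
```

Execution trace: 'B' (except ZeroDivisionError) → 'A' (finally) → 'S' (after the try/except). Output: BAS

Answer: BAS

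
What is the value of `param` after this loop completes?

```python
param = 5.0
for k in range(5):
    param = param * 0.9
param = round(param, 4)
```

Exponential decay: 5.0 * 0.9^5
`param` takes the values: 5.0 → 4.5 → 4.05 → 3.645 → 3.2805 → 2.95245 → 2.9525

Answer: 2.9525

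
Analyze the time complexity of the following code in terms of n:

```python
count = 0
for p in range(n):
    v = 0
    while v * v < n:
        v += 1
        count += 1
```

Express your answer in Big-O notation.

Each loop level contributes: n × √n. Multiplying the contributions gives O(n√n).

Answer: O(n√n)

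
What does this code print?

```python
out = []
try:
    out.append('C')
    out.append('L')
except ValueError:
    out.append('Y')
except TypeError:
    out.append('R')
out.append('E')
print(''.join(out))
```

Execution trace: 'C' (try body) → 'L' (try body, no exception) → 'E' (after the try/except). Output: CLE

Answer: CLE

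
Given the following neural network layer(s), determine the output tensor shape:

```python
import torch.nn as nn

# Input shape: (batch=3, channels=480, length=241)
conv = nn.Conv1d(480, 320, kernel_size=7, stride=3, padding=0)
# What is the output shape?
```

Input: (3, 480, 241) -> Output: (3, 320, 79)

Answer: (3, 320, 79)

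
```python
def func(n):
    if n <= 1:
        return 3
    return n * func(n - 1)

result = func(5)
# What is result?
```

func(5) = 5 * 4 * 3 * 2 * 3 = 360

Answer: 360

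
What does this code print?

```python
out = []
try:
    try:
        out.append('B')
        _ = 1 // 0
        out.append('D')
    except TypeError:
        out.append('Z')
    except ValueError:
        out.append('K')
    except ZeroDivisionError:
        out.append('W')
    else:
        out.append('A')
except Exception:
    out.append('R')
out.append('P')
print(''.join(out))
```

Execution trace: 'B' (inner try body) → 'W' (inner except ZeroDivisionError) → 'P' (after the try/except). Output: BWP

Answer: BWP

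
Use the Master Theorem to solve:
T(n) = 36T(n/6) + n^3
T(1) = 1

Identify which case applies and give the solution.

a=36, b=6, f(n)=n^3. log_6(36) = 2. Since c=3 > 2 and the regularity condition holds (36(n/6)^3 = (36/6^3)n^3 with 36/6^3 < 1), Case 3 applies: T(n) = Θ(f(n)) = O(n^3).

Answer: O(n^3) - Case 3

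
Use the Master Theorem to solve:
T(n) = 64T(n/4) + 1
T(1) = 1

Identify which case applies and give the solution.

a=64, b=4, f(n)=1. log_4(64) = 3. Since c=0 < 3, Case 1 applies: T(n) = Θ(n^log_b(a)) = O(n^3).

Answer: O(n^3) - Case 1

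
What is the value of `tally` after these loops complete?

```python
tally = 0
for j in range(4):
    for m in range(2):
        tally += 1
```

4 * 2 = 8
`tally` takes the values: 0 → 1 → 2 → 3 → 4 → 5 → 6 → 7 → 8

Answer: 8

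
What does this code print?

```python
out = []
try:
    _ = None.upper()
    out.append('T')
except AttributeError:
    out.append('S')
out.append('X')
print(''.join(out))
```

Execution trace: 'S' (except AttributeError) → 'X' (after the try/except). Output: SX

Answer: SX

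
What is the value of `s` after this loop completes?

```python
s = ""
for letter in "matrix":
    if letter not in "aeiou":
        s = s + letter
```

Remove vowels from 'matrix'
`s` takes the values: "" → "m" → "mt" → "mtr" → "mtrx"

Answer: "mtrx"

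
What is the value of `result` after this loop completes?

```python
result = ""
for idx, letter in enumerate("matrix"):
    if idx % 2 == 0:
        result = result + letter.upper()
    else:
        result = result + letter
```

Uppercase even positions in 'matrix'
`result` takes the values: "" → "M" → "Ma" → "MaT" → "MaTr" → "MaTrI" → "MaTrIx"

Answer: "MaTrIx"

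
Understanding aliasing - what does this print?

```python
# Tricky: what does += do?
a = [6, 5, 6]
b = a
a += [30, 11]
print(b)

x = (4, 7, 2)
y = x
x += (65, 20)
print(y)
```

Key concept: += behavior differs for mutable vs immutable.
Step by step:
`a = [6, 5, 6]` → a = [6, 5, 6]
`b = a` → b = [6, 5, 6] (same object as a)
`a += [30, 11]` → a = [6, 5, 6, 30, 11] (same object as b); b = [6, 5, 6, 30, 11] (same object as a)
`print(b)` → prints [6, 5, 6, 30, 11]
`x = (4, 7, 2)` → x = (4, 7, 2)
`y = x` → y = (4, 7, 2)
`x += (65, 20)` → x = (4, 7, 2, 65, 20)
`print(y)` → prints (4, 7, 2)

Answer:
[6, 5, 6, 30, 11]
(4, 7, 2)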